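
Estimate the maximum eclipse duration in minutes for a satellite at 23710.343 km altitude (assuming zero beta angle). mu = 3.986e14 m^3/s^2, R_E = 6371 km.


r = 30081.3430 km
T = 865.3779 min
Eclipse fraction = arcsin(R_E/r)/pi = arcsin(6371.0000/30081.3430)/pi
= arcsin(0.2117924)/pi = 0.06793007
Eclipse duration = 0.06793007 * 865.3779 = 58.7852 min

58.7852 minutes


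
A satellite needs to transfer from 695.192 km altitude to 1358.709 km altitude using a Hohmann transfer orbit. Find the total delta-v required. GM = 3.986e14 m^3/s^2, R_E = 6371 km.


r1 = 7066.1920 km = 7.066192e+06 m
r2 = 7729.7090 km = 7.729709e+06 m
dv1 = sqrt(mu/r1)*(sqrt(2*r2/(r1+r2)) - 1) = 166.5588 m/s
dv2 = sqrt(mu/r2)*(1 - sqrt(2*r1/(r1+r2))) = 162.8623 m/s
total dv = |dv1| + |dv2| = 166.5588 + 162.8623 = 329.4211 m/s = 0.3294211 km/s

0.3294 km/s


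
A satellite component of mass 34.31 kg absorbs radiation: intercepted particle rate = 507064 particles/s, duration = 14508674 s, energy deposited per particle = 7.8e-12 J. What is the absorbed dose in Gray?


Total energy deposited = rate * time * E_per
  = 507064 * 14508674 * 7.8e-12 = 57.3832 J
Dose = E_total / mass = 57.3832 / 34.31
Dose = 1.6725 Gy

1.6725 Gy


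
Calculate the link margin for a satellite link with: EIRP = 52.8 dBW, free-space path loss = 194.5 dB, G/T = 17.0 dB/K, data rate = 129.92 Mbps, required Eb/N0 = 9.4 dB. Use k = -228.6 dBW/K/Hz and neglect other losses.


C/N0 = EIRP - FSPL + G/T - k = 52.8 - 194.5 + 17.0 - (-228.6)
C/N0 = 103.9000 dB-Hz
R_b = 129.92 Mbps = 1.2992e+08 bps -> 10*log10(R_b) = 81.1368 dB-Hz
Eb/N0 = C/N0 - 10*log10(R_b) = 103.9000 - 81.1368 = 22.7632 dB
Margin = Eb/N0 - Eb/N0_req = 22.7632 - 9.4 = 13.3632 dB (link closes)

13.3632 dB


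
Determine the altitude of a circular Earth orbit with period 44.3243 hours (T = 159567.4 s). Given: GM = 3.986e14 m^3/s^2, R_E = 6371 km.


T = 159567.4 s
r = (mu*T^2/(4*pi^2))^(1/3) = (3.986e14 * 159567.4^2 / (4*pi^2))^(1/3)
r = 6.3585091e+07 m = 63585.0912 km
alt = r - R_E = 63585.0912 - 6371 = 57214.0912 km

57214.0912 km


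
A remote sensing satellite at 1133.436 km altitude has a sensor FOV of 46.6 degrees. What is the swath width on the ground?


FOV = 46.6 deg = 0.8133234 rad
swath = 2 * alt * tan(FOV/2) = 2 * 1133.436 * tan(0.4066617)
swath = 2 * 1133.436 * 0.430668
swath = 976.2693 km

976.2693 km


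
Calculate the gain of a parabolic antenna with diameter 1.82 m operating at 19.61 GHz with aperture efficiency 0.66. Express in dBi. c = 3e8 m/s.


lambda = c/f = 3e8 / 1.961e+10 = 0.01529832 m
G = eta*(pi*D/lambda)^2 = 0.66*(pi*1.82/0.01529832)^2
G = 92193.2521 (linear)
G = 10*log10(92193.2521) = 49.6470 dBi

49.6470 dBi


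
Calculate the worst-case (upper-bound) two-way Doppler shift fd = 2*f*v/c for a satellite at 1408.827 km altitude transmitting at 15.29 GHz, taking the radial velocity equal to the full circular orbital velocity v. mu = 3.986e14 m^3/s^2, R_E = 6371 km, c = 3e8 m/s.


r = 7.779827e+06 m
v = sqrt(mu/r) = 7157.8679 m/s (worst-case radial velocity)
f = 15.29 GHz = 1.529e+10 Hz
fd = 2*f*v/c = 2*1.529e+10*7157.8679/3.0e+08
fd = 729625.3316 Hz

729625.3316 Hz


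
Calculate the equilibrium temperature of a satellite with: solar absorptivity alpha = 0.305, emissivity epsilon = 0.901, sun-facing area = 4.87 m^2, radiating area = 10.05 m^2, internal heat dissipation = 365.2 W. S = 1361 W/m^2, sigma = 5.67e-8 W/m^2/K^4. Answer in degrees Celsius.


Numerator = alpha*S*A_sun + Q_int = 0.305*1361*4.87 + 365.2 = 2386.7614 W
Denominator = eps*sigma*A_rad = 0.901*5.67e-8*10.05 = 5.1342134e-07 W/K^4
T^4 = 4.6487382e+09 K^4
T = 261.1162 K = -12.0338 C

-12.0338 degrees Celsius


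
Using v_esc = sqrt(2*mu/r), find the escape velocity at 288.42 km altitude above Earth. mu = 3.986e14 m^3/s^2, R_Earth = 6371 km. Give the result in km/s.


r = 6371.0 + 288.42 = 6659.4200 km = 6.65942e+06 m
v_esc = sqrt(2*mu/r) = sqrt(2*3.986e14 / 6.65942e+06)
v_esc = 10941.2122 m/s = 10.9412 km/s

10.9412 km/s


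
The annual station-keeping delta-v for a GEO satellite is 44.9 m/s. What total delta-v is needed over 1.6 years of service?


dV = rate * years = 44.9 * 1.6
dV = 71.8400 m/s

71.8400 m/s


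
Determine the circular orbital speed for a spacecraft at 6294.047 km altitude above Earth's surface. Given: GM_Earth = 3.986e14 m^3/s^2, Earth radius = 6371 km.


r = R_E + alt = 6371.0 + 6294.047 = 12665.0470 km = 1.2665047e+07 m
v = sqrt(mu/r) = sqrt(3.986e14 / 1.2665047e+07) = 5610.0308 m/s = 5.6100 km/s

5.6100 km/s


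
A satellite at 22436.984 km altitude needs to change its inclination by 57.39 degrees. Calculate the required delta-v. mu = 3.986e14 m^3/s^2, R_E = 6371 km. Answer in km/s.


r = 28807.9840 km = 2.8807984e+07 m
V = sqrt(mu/r) = 3719.7368 m/s
di = 57.39 deg = 1.0016 rad
dV = 2*V*sin(di/2) = 2*3719.7368*sin(0.5008222)
dV = 3572.0406 m/s = 3.5720 km/s

3.5720 km/s


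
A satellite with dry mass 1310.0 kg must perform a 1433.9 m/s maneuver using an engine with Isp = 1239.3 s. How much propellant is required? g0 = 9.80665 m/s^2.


ve = Isp * g0 = 1239.3 * 9.80665 = 12153.381345 m/s
mass ratio = exp(dv/ve) = exp(1433.9/12153.381345) = 1.12522569
m_prop = m_dry * (mr - 1) = 1310.0 * (1.12522569 - 1)
m_prop = 164.0456 kg

164.0456 kg


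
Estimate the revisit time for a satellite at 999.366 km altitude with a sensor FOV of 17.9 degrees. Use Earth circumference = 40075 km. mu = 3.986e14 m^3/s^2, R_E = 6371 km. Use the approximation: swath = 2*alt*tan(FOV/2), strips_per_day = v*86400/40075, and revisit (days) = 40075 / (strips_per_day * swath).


swath = 2*999.366*tan(0.156207) = 314.7803 km
v = sqrt(mu/r) = 7354.0084 m/s = 7.3540 km/s
strips/day = v*86400/40075 = 7.3540*86400/40075 = 15.8549
coverage/day = strips * swath = 15.8549 * 314.7803 = 4990.8199 km
revisit = 40075 / 4990.8199 = 8.0297 days

8.0297 days


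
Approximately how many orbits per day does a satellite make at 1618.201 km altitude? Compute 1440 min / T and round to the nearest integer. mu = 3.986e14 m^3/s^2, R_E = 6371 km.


r = 7.989201e+06 m
T = 2*pi*sqrt(r^3/mu) = 7106.6715 s = 118.4445 min
revs/day = 1440 / 118.4445 = 12.1576
Rounded: 12 revolutions per day

12 revolutions per day


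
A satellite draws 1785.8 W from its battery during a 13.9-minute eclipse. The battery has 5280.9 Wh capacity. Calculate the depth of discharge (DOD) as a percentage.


E_used = P * t / 60 = 1785.8 * 13.9 / 60 = 413.7103 Wh
DOD = E_used / E_total * 100 = 413.7103 / 5280.9 * 100
DOD = 7.8341 %

7.8341 %


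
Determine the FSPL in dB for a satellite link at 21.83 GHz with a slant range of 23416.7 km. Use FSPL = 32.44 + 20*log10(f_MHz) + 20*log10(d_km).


f = 21.83 GHz = 21830.0000 MHz
d = 23416.7 km
FSPL = 32.44 + 20*log10(21830.0000) + 20*log10(23416.7)
FSPL = 32.44 + 86.7811 + 87.3905
FSPL = 206.6116 dB

206.6116 dB


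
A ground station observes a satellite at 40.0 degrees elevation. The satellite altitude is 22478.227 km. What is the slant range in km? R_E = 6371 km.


h = 22478.227 km, el = 40.0 deg
d = -R_E*sin(el) + sqrt((R_E*sin(el))^2 + 2*R_E*h + h^2)
d = -6371.0000*sin(0.6981317) + sqrt((6371.0000*0.6427876)^2 + 2*6371.0000*22478.227 + 22478.227^2)
d = 24338.2122 km

24338.2122 km


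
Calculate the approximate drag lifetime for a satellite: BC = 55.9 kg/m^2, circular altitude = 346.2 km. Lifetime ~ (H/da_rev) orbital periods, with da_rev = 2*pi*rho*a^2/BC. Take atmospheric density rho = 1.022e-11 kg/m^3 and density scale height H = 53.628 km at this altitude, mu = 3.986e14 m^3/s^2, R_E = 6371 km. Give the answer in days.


a = R_E + alt = 6717.2000 km = 6.7172e+06 m
da_rev = 2*pi*rho*a^2/BC = 2*pi*1.022e-11*(6.7172e+06)^2/55.9 = 51.831707 m per revolution
N = H/da_rev = 53628.0000 m / 51.831707 m = 1034.6563 revolutions
P = 2*pi*sqrt(a^3/mu) = 5478.9034 s
lifetime = N*P = 1034.6563 * 5478.9034 = 5.6687816e+06 s = 65.6109 days

65.6109 days


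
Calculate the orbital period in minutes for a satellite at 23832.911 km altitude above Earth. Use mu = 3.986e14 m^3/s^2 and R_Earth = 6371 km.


r = 30203.9110 km = 3.0203911e+07 m
T = 2*pi*sqrt(r^3/mu) = 2*pi*sqrt(2.755431e+22 / 3.986e14)
T = 52240.3399 s = 870.6723 min

870.6723 minutes


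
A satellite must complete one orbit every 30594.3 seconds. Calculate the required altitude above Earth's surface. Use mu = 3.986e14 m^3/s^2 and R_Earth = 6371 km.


T = 30594.3 s
r = (mu*T^2/(4*pi^2))^(1/3) = (3.986e14 * 30594.3^2 / (4*pi^2))^(1/3)
r = 2.1142331e+07 m = 21142.3309 km
alt = r - R_E = 21142.3309 - 6371 = 14771.3309 km

14771.3309 km


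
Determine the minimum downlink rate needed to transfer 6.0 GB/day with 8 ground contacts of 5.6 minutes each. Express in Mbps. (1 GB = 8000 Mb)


total contact time = 8 * 5.6 * 60 = 2688.0000 s
data = 6.0 GB = 48000.0000 Mb
rate = 48000.0000 / 2688.0000 = 17.8571 Mbps

17.8571 Mbps


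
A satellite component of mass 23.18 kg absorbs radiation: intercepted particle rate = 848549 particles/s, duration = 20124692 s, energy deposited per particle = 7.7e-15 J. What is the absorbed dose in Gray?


Total energy deposited = rate * time * E_per
  = 848549 * 20124692 * 7.7e-15 = 0.1314913 J
Dose = E_total / mass = 0.1314913 / 23.18
Dose = 0.005672617 Gy

0.0057 Gy


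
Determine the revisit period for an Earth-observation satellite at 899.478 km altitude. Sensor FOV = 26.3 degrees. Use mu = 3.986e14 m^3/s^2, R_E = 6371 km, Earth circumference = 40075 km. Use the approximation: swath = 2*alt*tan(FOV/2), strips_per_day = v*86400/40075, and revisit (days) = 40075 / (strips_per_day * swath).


swath = 2*899.478*tan(0.2295108) = 420.2854 km
v = sqrt(mu/r) = 7404.3538 m/s = 7.4044 km/s
strips/day = v*86400/40075 = 7.4044*86400/40075 = 15.9635
coverage/day = strips * swath = 15.9635 * 420.2854 = 6709.2147 km
revisit = 40075 / 6709.2147 = 5.9731 days

5.9731 days


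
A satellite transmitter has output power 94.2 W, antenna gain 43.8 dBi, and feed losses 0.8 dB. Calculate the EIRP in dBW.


Pt = 94.2 W = 19.7405 dBW
EIRP = Pt_dBW + Gt - losses = 19.7405 + 43.8 - 0.8 = 62.7405 dBW

62.7405 dBW


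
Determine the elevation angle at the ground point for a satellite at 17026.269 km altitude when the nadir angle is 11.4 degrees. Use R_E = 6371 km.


r = R_E + alt = 23397.2690 km
Law of sines in the satellite / Earth-center / ground-point triangle:
  sin(nadir)/R_E = sin(90 + el)/r  =>  cos(el) = (r/R_E)*sin(nadir)
cos(el) = (23397.2690 / 6371.0000) * sin(11.4 deg) = 0.7258895
el = arccos(0.7258895) = 43.4571 deg
(Earth-central angle = 90 - nadir - el = 35.1429 deg)

43.4571 degrees


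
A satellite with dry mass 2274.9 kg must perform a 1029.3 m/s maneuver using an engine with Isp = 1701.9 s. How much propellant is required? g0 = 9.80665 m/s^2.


ve = Isp * g0 = 1701.9 * 9.80665 = 16689.937635 m/s
mass ratio = exp(dv/ve) = exp(1029.3/16689.937635) = 1.06361331
m_prop = m_dry * (mr - 1) = 2274.9 * (1.06361331 - 1)
m_prop = 144.7139 kg

144.7139 kg


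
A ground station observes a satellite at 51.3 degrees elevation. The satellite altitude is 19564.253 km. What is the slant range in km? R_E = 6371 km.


h = 19564.253 km, el = 51.3 deg
d = -R_E*sin(el) + sqrt((R_E*sin(el))^2 + 2*R_E*h + h^2)
d = -6371.0000*sin(0.8953539) + sqrt((6371.0000*0.7804304)^2 + 2*6371.0000*19564.253 + 19564.253^2)
d = 20655.3964 km

20655.3964 km


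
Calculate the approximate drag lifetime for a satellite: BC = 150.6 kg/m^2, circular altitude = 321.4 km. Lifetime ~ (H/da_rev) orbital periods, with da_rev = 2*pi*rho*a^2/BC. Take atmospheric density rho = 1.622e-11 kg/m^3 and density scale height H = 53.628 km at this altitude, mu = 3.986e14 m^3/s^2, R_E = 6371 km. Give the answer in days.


a = R_E + alt = 6692.4000 km = 6.6924e+06 m
da_rev = 2*pi*rho*a^2/BC = 2*pi*1.622e-11*(6.6924e+06)^2/150.6 = 30.308855 m per revolution
N = H/da_rev = 53628.0000 m / 30.308855 m = 1769.3839 revolutions
P = 2*pi*sqrt(a^3/mu) = 5448.5891 s
lifetime = N*P = 1769.3839 * 5448.5891 = 9.6406459e+06 s = 111.5815 days

111.5815 days


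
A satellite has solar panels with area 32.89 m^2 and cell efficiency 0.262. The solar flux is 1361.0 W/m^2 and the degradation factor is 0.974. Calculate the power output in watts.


P = area * eta * S * degradation
P = 32.89 * 0.262 * 1361.0 * 0.974
P = 11423.0544 W

11423.0544 W


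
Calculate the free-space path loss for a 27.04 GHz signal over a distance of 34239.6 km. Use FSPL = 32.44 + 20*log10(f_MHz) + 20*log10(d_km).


f = 27.04 GHz = 27040.0000 MHz
d = 34239.6 km
FSPL = 32.44 + 20*log10(27040.0000) + 20*log10(34239.6)
FSPL = 32.44 + 88.6401 + 90.6906
FSPL = 211.7707 dB

211.7707 dB


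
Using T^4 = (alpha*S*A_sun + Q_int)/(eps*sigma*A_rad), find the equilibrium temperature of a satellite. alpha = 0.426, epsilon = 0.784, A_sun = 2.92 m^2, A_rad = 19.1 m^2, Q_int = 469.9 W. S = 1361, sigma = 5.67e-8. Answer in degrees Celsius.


Numerator = alpha*S*A_sun + Q_int = 0.426*1361*2.92 + 469.9 = 2162.8751 W
Denominator = eps*sigma*A_rad = 0.784*5.67e-8*19.1 = 8.4904848e-07 W/K^4
T^4 = 2.5474106e+09 K^4
T = 224.6595 K = -48.4905 C

-48.4905 degrees Celsius


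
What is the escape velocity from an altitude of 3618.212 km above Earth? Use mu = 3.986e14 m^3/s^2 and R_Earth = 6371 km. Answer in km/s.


r = 6371.0 + 3618.212 = 9989.2120 km = 9.989212e+06 m
v_esc = sqrt(2*mu/r) = sqrt(2*3.986e14 / 9.989212e+06)
v_esc = 8933.4257 m/s = 8.9334 km/s

8.9334 km/s


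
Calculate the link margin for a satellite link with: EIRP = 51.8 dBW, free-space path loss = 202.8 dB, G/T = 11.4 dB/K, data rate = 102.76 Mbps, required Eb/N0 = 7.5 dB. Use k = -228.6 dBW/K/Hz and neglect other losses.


C/N0 = EIRP - FSPL + G/T - k = 51.8 - 202.8 + 11.4 - (-228.6)
C/N0 = 89.0000 dB-Hz
R_b = 102.76 Mbps = 1.0276e+08 bps -> 10*log10(R_b) = 80.1182 dB-Hz
Eb/N0 = C/N0 - 10*log10(R_b) = 89.0000 - 80.1182 = 8.8818 dB
Margin = Eb/N0 - Eb/N0_req = 8.8818 - 7.5 = 1.3818 dB (link closes)

1.3818 dB


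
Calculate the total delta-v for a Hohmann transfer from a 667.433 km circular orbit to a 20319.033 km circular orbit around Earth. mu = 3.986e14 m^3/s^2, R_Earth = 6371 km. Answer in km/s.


r1 = 7038.4330 km = 7.038433e+06 m
r2 = 26690.0330 km = 2.6690033e+07 m
dv1 = sqrt(mu/r1)*(sqrt(2*r2/(r1+r2)) - 1) = 1941.7894 m/s
dv2 = sqrt(mu/r2)*(1 - sqrt(2*r1/(r1+r2))) = 1367.9080 m/s
total dv = |dv1| + |dv2| = 1941.7894 + 1367.9080 = 3309.6974 m/s = 3.3097 km/s

3.3097 km/s


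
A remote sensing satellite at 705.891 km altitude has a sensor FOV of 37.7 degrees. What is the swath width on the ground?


FOV = 37.7 deg = 0.6579891 rad
swath = 2 * alt * tan(FOV/2) = 2 * 705.891 * tan(0.3289946)
swath = 2 * 705.891 * 0.3414019
swath = 481.9850 km

481.9850 km


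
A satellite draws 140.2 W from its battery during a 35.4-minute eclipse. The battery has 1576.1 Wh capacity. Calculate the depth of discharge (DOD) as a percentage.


E_used = P * t / 60 = 140.2 * 35.4 / 60 = 82.7180 Wh
DOD = E_used / E_total * 100 = 82.7180 / 1576.1 * 100
DOD = 5.2483 %

5.2483 %


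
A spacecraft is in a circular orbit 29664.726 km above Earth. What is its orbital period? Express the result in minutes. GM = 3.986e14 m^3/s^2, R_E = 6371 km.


r = 36035.7260 km = 3.6035726e+07 m
T = 2*pi*sqrt(r^3/mu) = 2*pi*sqrt(4.6795041e+22 / 3.986e14)
T = 68078.6814 s = 1134.6447 min

1134.6447 minutes


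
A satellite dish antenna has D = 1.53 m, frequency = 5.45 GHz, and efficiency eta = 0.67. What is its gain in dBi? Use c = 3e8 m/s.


lambda = c/f = 3e8 / 5.45e+09 = 0.05504587 m
G = eta*(pi*D/lambda)^2 = 0.67*(pi*1.53/0.05504587)^2
G = 5108.6706 (linear)
G = 10*log10(5108.6706) = 37.0831 dBi

37.0831 dBi


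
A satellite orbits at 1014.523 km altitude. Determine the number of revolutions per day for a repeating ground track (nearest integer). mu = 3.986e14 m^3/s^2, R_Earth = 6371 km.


r = 7.385523e+06 m
T = 2*pi*sqrt(r^3/mu) = 6316.5960 s = 105.2766 min
revs/day = 1440 / 105.2766 = 13.6783
Rounded: 14 revolutions per day

14 revolutions per day


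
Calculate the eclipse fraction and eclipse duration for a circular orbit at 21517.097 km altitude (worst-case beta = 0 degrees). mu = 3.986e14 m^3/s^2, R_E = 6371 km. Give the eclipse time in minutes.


r = 27888.0970 km
T = 772.4819 min
Eclipse fraction = arcsin(R_E/r)/pi = arcsin(6371.0000/27888.0970)/pi
= arcsin(0.2284487)/pi = 0.07336532
Eclipse duration = 0.07336532 * 772.4819 = 56.6734 min

56.6734 minutes


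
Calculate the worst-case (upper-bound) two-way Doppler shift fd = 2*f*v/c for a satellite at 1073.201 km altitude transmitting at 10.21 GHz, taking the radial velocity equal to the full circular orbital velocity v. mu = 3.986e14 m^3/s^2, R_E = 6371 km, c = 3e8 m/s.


r = 7.444201e+06 m
v = sqrt(mu/r) = 7317.4473 m/s (worst-case radial velocity)
f = 10.21 GHz = 1.021e+10 Hz
fd = 2*f*v/c = 2*1.021e+10*7317.4473/3.0e+08
fd = 498074.2443 Hz

498074.2443 Hz


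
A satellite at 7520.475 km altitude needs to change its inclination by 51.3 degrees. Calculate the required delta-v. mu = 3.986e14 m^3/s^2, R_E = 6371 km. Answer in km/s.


r = 13891.4750 km = 1.3891475e+07 m
V = sqrt(mu/r) = 5356.6647 m/s
di = 51.3 deg = 0.8953539 rad
dV = 2*V*sin(di/2) = 2*5356.6647*sin(0.447677)
dV = 4637.5066 m/s = 4.6375 km/s

4.6375 km/s


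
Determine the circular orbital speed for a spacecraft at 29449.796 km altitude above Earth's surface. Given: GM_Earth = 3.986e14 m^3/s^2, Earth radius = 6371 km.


r = R_E + alt = 6371.0 + 29449.796 = 35820.7960 km = 3.5820796e+07 m
v = sqrt(mu/r) = sqrt(3.986e14 / 3.5820796e+07) = 3335.8079 m/s = 3.3358 km/s

3.3358 km/s


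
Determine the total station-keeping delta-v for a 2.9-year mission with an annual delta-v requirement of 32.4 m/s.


dV = rate * years = 32.4 * 2.9
dV = 93.9600 m/s

93.9600 m/s


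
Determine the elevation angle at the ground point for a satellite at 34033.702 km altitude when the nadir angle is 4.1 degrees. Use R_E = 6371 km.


r = R_E + alt = 40404.7020 km
Law of sines in the satellite / Earth-center / ground-point triangle:
  sin(nadir)/R_E = sin(90 + el)/r  =>  cos(el) = (r/R_E)*sin(nadir)
cos(el) = (40404.7020 / 6371.0000) * sin(4.1 deg) = 0.4534348
el = arccos(0.4534348) = 63.0357 deg
(Earth-central angle = 90 - nadir - el = 22.8643 deg)

63.0357 degrees


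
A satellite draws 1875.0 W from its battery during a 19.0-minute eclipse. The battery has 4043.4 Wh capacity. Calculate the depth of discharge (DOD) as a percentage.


E_used = P * t / 60 = 1875.0 * 19.0 / 60 = 593.7500 Wh
DOD = E_used / E_total * 100 = 593.7500 / 4043.4 * 100
DOD = 14.6844 %

14.6844 %


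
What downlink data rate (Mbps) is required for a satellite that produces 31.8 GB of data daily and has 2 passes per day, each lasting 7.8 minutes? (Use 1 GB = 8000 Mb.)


total contact time = 2 * 7.8 * 60 = 936.0000 s
data = 31.8 GB = 254400.0000 Mb
rate = 254400.0000 / 936.0000 = 271.7949 Mbps

271.7949 Mbps


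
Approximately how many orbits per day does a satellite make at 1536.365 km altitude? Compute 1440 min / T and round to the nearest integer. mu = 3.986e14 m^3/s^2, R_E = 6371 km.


r = 7.907365e+06 m
T = 2*pi*sqrt(r^3/mu) = 6997.7577 s = 116.6293 min
revs/day = 1440 / 116.6293 = 12.3468
Rounded: 12 revolutions per day

12 revolutions per day


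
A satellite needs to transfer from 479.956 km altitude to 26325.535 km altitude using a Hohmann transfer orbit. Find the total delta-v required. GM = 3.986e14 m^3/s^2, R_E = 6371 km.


r1 = 6850.9560 km = 6.850956e+06 m
r2 = 32696.5350 km = 3.2696535e+07 m
dv1 = sqrt(mu/r1)*(sqrt(2*r2/(r1+r2)) - 1) = 2180.7386 m/s
dv2 = sqrt(mu/r2)*(1 - sqrt(2*r1/(r1+r2))) = 1436.3707 m/s
total dv = |dv1| + |dv2| = 2180.7386 + 1436.3707 = 3617.1093 m/s = 3.6171 km/s

3.6171 km/s


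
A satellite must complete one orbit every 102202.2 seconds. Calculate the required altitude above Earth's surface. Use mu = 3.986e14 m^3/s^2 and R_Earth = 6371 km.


T = 102202.2 s
r = (mu*T^2/(4*pi^2))^(1/3) = (3.986e14 * 102202.2^2 / (4*pi^2))^(1/3)
r = 4.7246106e+07 m = 47246.1055 km
alt = r - R_E = 47246.1055 - 6371 = 40875.1055 km

40875.1055 km


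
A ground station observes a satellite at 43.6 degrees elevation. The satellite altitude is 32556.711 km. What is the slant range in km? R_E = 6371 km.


h = 32556.711 km, el = 43.6 deg
d = -R_E*sin(el) + sqrt((R_E*sin(el))^2 + 2*R_E*h + h^2)
d = -6371.0000*sin(0.7609636) + sqrt((6371.0000*0.6896195)^2 + 2*6371.0000*32556.711 + 32556.711^2)
d = 34259.7709 km

34259.7709 km


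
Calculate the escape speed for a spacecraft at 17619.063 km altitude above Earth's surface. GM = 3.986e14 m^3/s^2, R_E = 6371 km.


r = 6371.0 + 17619.063 = 23990.0630 km = 2.3990063e+07 m
v_esc = sqrt(2*mu/r) = sqrt(2*3.986e14 / 2.3990063e+07)
v_esc = 5764.5837 m/s = 5.7646 km/s

5.7646 km/s


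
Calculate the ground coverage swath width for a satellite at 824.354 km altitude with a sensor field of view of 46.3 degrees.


FOV = 46.3 deg = 0.8080874 rad
swath = 2 * alt * tan(FOV/2) = 2 * 824.354 * tan(0.4040437)
swath = 2 * 824.354 * 0.427568
swath = 704.9347 km

704.9347 km


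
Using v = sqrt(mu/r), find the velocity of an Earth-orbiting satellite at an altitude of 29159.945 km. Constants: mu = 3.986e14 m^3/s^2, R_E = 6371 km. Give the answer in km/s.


r = R_E + alt = 6371.0 + 29159.945 = 35530.9450 km = 3.5530945e+07 m
v = sqrt(mu/r) = sqrt(3.986e14 / 3.5530945e+07) = 3349.3865 m/s = 3.3494 km/s

3.3494 km/s


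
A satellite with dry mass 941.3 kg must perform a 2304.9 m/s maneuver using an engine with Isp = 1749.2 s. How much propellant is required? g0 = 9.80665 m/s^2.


ve = Isp * g0 = 1749.2 * 9.80665 = 17153.792180 m/s
mass ratio = exp(dv/ve) = exp(2304.9/17153.792180) = 1.14381228
m_prop = m_dry * (mr - 1) = 941.3 * (1.14381228 - 1)
m_prop = 135.3705 kg

135.3705 kg


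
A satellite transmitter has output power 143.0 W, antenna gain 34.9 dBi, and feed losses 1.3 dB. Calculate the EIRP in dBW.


Pt = 143.0 W = 21.5534 dBW
EIRP = Pt_dBW + Gt - losses = 21.5534 + 34.9 - 1.3 = 55.1534 dBW

55.1534 dBW


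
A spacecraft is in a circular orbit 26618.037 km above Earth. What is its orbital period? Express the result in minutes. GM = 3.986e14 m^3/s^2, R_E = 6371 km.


r = 32989.0370 km = 3.2989037e+07 m
T = 2*pi*sqrt(r^3/mu) = 2*pi*sqrt(3.5901196e+22 / 3.986e14)
T = 59630.1193 s = 993.8353 min

993.8353 minutes


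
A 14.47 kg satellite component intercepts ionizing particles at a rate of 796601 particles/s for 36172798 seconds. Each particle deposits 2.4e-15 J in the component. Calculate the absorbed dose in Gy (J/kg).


Total energy deposited = rate * time * E_per
  = 796601 * 36172798 * 2.4e-15 = 0.06915669 J
Dose = E_total / mass = 0.06915669 / 14.47
Dose = 0.004779315 Gy

0.0048 Gy


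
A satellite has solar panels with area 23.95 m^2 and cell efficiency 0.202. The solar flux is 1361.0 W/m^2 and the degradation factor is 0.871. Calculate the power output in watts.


P = area * eta * S * degradation
P = 23.95 * 0.202 * 1361.0 * 0.871
P = 5734.9966 W

5734.9966 W


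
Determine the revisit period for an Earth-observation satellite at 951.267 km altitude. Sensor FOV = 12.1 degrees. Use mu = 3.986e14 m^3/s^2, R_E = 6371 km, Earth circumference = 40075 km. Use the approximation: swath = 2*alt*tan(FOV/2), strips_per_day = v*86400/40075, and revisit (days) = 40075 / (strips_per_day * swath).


swath = 2*951.267*tan(0.1055924) = 201.6432 km
v = sqrt(mu/r) = 7378.1226 m/s = 7.3781 km/s
strips/day = v*86400/40075 = 7.3781*86400/40075 = 15.9069
coverage/day = strips * swath = 15.9069 * 201.6432 = 3207.5213 km
revisit = 40075 / 3207.5213 = 12.4941 days

12.4941 days


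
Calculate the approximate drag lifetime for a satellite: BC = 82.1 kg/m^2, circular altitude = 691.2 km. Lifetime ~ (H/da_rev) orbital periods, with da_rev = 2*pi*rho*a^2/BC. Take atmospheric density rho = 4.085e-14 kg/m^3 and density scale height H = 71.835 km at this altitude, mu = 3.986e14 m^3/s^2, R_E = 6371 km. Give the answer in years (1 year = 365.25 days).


a = R_E + alt = 7062.2000 km = 7.0622e+06 m
da_rev = 2*pi*rho*a^2/BC = 2*pi*4.085e-14*(7.0622e+06)^2/82.1 = 0.155922503 m per revolution
N = H/da_rev = 71835.0000 m / 0.155922503 m = 460709.6393 revolutions
P = 2*pi*sqrt(a^3/mu) = 5906.3780 s
lifetime = N*P = 460709.6393 * 5906.3780 = 2.7211253e+09 s = 31494.5057 days
years = 31494.5057 / 365.25 = 86.2273 years

86.2273 years


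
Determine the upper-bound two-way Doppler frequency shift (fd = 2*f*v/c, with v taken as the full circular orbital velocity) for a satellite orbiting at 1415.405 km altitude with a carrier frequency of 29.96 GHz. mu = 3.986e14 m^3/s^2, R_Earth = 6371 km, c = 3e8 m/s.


r = 7.786405e+06 m
v = sqrt(mu/r) = 7154.8437 m/s (worst-case radial velocity)
f = 29.96 GHz = 2.996e+10 Hz
fd = 2*f*v/c = 2*2.996e+10*7154.8437/3.0e+08
fd = 1.4290608e+06 Hz

1.4291e+06 Hz


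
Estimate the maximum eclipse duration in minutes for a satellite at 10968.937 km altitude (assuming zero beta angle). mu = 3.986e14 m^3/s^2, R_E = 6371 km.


r = 17339.9370 km
T = 378.7313 min
Eclipse fraction = arcsin(R_E/r)/pi = arcsin(6371.0000/17339.9370)/pi
= arcsin(0.3674177)/pi = 0.119758
Eclipse duration = 0.119758 * 378.7313 = 45.3561 min

45.3561 minutes


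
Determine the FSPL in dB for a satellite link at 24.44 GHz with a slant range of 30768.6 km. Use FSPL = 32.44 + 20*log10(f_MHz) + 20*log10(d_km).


f = 24.44 GHz = 24440.0000 MHz
d = 30768.6 km
FSPL = 32.44 + 20*log10(24440.0000) + 20*log10(30768.6)
FSPL = 32.44 + 87.7620 + 89.7622
FSPL = 209.9642 dB

209.9642 dB


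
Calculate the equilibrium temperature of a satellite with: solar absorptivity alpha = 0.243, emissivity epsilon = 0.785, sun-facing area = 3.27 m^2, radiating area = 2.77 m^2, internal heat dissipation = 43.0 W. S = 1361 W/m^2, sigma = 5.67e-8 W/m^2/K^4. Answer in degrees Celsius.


Numerator = alpha*S*A_sun + Q_int = 0.243*1361*3.27 + 43.0 = 1124.4642 W
Denominator = eps*sigma*A_rad = 0.785*5.67e-8*2.77 = 1.2329131e-07 W/K^4
T^4 = 9.1203846e+09 K^4
T = 309.0319 K = 35.8819 C

35.8819 degrees Celsius


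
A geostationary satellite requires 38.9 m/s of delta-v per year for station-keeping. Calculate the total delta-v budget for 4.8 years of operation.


dV = rate * years = 38.9 * 4.8
dV = 186.7200 m/s

186.7200 m/s


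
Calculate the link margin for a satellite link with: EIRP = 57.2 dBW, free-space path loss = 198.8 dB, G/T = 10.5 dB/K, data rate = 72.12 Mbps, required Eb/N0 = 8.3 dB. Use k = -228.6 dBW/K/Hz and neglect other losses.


C/N0 = EIRP - FSPL + G/T - k = 57.2 - 198.8 + 10.5 - (-228.6)
C/N0 = 97.5000 dB-Hz
R_b = 72.12 Mbps = 7.212e+07 bps -> 10*log10(R_b) = 78.5806 dB-Hz
Eb/N0 = C/N0 - 10*log10(R_b) = 97.5000 - 78.5806 = 18.9194 dB
Margin = Eb/N0 - Eb/N0_req = 18.9194 - 8.3 = 10.6194 dB (link closes)

10.6194 dB


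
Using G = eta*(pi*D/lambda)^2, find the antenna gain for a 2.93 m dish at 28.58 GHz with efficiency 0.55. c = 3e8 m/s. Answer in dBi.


lambda = c/f = 3e8 / 2.858e+10 = 0.01049685 m
G = eta*(pi*D/lambda)^2 = 0.55*(pi*2.93/0.01049685)^2
G = 422940.8318 (linear)
G = 10*log10(422940.8318) = 56.2628 dBi

56.2628 dBi


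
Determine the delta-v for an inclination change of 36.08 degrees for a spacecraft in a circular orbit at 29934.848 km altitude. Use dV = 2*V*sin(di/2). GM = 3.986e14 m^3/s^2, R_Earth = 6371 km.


r = 36305.8480 km = 3.6305848e+07 m
V = sqrt(mu/r) = 3313.4495 m/s
di = 36.08 deg = 0.6297148 rad
dV = 2*V*sin(di/2) = 2*3313.4495*sin(0.3148574)
dV = 2052.2239 m/s = 2.0522 km/s

2.0522 km/s


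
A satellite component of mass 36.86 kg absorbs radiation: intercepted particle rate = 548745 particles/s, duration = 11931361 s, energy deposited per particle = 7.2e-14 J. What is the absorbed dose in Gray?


Total energy deposited = rate * time * E_per
  = 548745 * 11931361 * 7.2e-14 = 0.4714038 J
Dose = E_total / mass = 0.4714038 / 36.86
Dose = 0.01278903 Gy

0.0128 Gy


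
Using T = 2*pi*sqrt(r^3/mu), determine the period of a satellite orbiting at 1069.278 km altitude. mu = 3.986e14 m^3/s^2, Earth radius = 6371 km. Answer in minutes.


r = 7440.2780 km = 7.440278e+06 m
T = 2*pi*sqrt(r^3/mu) = 2*pi*sqrt(4.1187695e+20 / 3.986e14)
T = 6386.9713 s = 106.4495 min

106.4495 minutes


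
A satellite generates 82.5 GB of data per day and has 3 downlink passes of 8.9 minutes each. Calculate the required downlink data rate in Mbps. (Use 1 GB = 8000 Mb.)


total contact time = 3 * 8.9 * 60 = 1602.0000 s
data = 82.5 GB = 660000.0000 Mb
rate = 660000.0000 / 1602.0000 = 411.9850 Mbps

411.9850 Mbps


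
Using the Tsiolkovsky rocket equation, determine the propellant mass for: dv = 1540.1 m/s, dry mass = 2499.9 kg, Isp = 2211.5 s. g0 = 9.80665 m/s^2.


ve = Isp * g0 = 2211.5 * 9.80665 = 21687.406475 m/s
mass ratio = exp(dv/ve) = exp(1540.1/21687.406475) = 1.07359579
m_prop = m_dry * (mr - 1) = 2499.9 * (1.07359579 - 1)
m_prop = 183.9821 kg

183.9821 kg


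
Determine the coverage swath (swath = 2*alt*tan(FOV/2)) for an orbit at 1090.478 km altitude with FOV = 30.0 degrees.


FOV = 30.0 deg = 0.5235988 rad
swath = 2 * alt * tan(FOV/2) = 2 * 1090.478 * tan(0.2617994)
swath = 2 * 1090.478 * 0.2679492
swath = 584.3854 km

584.3854 km


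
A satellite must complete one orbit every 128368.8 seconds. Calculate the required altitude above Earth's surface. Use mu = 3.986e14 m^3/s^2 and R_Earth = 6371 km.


T = 128368.8 s
r = (mu*T^2/(4*pi^2))^(1/3) = (3.986e14 * 128368.8^2 / (4*pi^2))^(1/3)
r = 5.5000357e+07 m = 55000.3568 km
alt = r - R_E = 55000.3568 - 6371 = 48629.3568 km

48629.3568 km


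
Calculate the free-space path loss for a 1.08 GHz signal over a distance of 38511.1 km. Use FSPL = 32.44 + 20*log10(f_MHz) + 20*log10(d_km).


f = 1.08 GHz = 1080.0000 MHz
d = 38511.1 km
FSPL = 32.44 + 20*log10(1080.0000) + 20*log10(38511.1)
FSPL = 32.44 + 60.6685 + 91.7117
FSPL = 184.8202 dB

184.8202 dB


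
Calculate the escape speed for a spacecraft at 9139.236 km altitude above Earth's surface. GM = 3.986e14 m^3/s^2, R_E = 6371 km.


r = 6371.0 + 9139.236 = 15510.2360 km = 1.5510236e+07 m
v_esc = sqrt(2*mu/r) = sqrt(2*3.986e14 / 1.5510236e+07)
v_esc = 7169.2618 m/s = 7.1693 km/s

7.1693 km/s


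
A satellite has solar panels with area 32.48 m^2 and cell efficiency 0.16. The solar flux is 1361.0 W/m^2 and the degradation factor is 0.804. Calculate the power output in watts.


P = area * eta * S * degradation
P = 32.48 * 0.16 * 1361.0 * 0.804
P = 5686.5672 W

5686.5672 W


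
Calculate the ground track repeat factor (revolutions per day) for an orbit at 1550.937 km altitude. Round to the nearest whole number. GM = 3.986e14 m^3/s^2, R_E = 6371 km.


r = 7.921937e+06 m
T = 2*pi*sqrt(r^3/mu) = 7017.1102 s = 116.9518 min
revs/day = 1440 / 116.9518 = 12.3128
Rounded: 12 revolutions per day

12 revolutions per day


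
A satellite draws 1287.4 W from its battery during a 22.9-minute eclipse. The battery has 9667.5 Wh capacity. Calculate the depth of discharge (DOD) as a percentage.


E_used = P * t / 60 = 1287.4 * 22.9 / 60 = 491.3577 Wh
DOD = E_used / E_total * 100 = 491.3577 / 9667.5 * 100
DOD = 5.0826 %

5.0826 %


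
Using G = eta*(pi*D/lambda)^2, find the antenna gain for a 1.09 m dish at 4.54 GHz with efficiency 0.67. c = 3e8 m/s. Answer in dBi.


lambda = c/f = 3e8 / 4.54e+09 = 0.0660793 m
G = eta*(pi*D/lambda)^2 = 0.67*(pi*1.09/0.0660793)^2
G = 1799.2717 (linear)
G = 10*log10(1799.2717) = 32.5510 dBi

32.5510 dBi


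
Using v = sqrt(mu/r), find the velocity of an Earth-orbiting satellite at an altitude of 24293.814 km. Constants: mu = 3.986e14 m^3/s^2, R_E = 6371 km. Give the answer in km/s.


r = R_E + alt = 6371.0 + 24293.814 = 30664.8140 km = 3.0664814e+07 m
v = sqrt(mu/r) = sqrt(3.986e14 / 3.0664814e+07) = 3605.3587 m/s = 3.6054 km/s

3.6054 km/s


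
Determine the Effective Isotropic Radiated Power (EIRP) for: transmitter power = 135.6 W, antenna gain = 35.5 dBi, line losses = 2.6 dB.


Pt = 135.6 W = 21.3226 dBW
EIRP = Pt_dBW + Gt - losses = 21.3226 + 35.5 - 2.6 = 54.2226 dBW

54.2226 dBW


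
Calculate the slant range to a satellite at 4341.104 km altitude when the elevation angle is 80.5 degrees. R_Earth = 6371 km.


h = 4341.104 km, el = 80.5 deg
d = -R_E*sin(el) + sqrt((R_E*sin(el))^2 + 2*R_E*h + h^2)
d = -6371.0000*sin(1.4050) + sqrt((6371.0000*0.9862856)^2 + 2*6371.0000*4341.104 + 4341.104^2)
d = 4376.7441 km

4376.7441 km


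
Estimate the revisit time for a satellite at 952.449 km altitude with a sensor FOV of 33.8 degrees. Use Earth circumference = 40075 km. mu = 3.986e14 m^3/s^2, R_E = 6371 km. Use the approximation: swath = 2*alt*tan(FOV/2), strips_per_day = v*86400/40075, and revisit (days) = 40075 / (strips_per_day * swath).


swath = 2*952.449*tan(0.2949606) = 578.7523 km
v = sqrt(mu/r) = 7377.5272 m/s = 7.3775 km/s
strips/day = v*86400/40075 = 7.3775*86400/40075 = 15.9056
coverage/day = strips * swath = 15.9056 * 578.7523 = 9205.4226 km
revisit = 40075 / 9205.4226 = 4.3534 days

4.3534 days


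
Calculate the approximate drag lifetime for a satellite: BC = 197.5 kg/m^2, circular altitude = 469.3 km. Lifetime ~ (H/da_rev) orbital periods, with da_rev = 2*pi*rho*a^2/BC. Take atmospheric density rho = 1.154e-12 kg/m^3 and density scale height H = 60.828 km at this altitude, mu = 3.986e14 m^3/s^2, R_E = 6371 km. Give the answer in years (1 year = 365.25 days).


a = R_E + alt = 6840.3000 km = 6.8403e+06 m
da_rev = 2*pi*rho*a^2/BC = 2*pi*1.154e-12*(6.8403e+06)^2/197.5 = 1.717785 m per revolution
N = H/da_rev = 60828.0000 m / 1.717785 m = 35410.7122 revolutions
P = 2*pi*sqrt(a^3/mu) = 5630.2016 s
lifetime = N*P = 35410.7122 * 5630.2016 = 1.9936945e+08 s = 2307.5168 days
years = 2307.5168 / 365.25 = 6.3176 years

6.3176 years


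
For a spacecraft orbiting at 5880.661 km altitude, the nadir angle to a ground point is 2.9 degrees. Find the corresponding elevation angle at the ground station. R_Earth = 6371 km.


r = R_E + alt = 12251.6610 km
Law of sines in the satellite / Earth-center / ground-point triangle:
  sin(nadir)/R_E = sin(90 + el)/r  =>  cos(el) = (r/R_E)*sin(nadir)
cos(el) = (12251.6610 / 6371.0000) * sin(2.9 deg) = 0.09729203
el = arccos(0.09729203) = 84.4167 deg
(Earth-central angle = 90 - nadir - el = 2.6833 deg)

84.4167 degrees


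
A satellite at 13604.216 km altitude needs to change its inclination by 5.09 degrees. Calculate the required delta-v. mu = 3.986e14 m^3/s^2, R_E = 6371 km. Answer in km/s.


r = 19975.2160 km = 1.9975216e+07 m
V = sqrt(mu/r) = 4467.0715 m/s
di = 5.09 deg = 0.08883726 rad
dV = 2*V*sin(di/2) = 2*4467.0715*sin(0.04441863)
dV = 396.7119 m/s = 0.3967119 km/s

0.3967 km/s


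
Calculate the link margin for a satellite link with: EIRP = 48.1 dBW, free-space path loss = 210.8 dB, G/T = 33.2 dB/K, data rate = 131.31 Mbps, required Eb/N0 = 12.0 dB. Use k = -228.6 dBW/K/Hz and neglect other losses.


C/N0 = EIRP - FSPL + G/T - k = 48.1 - 210.8 + 33.2 - (-228.6)
C/N0 = 99.1000 dB-Hz
R_b = 131.31 Mbps = 1.3131e+08 bps -> 10*log10(R_b) = 81.1830 dB-Hz
Eb/N0 = C/N0 - 10*log10(R_b) = 99.1000 - 81.1830 = 17.9170 dB
Margin = Eb/N0 - Eb/N0_req = 17.9170 - 12.0 = 5.9170 dB (link closes)

5.9170 dB


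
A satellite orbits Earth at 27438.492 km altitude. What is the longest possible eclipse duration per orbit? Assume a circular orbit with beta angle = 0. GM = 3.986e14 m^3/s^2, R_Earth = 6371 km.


r = 33809.4920 km
T = 1031.1407 min
Eclipse fraction = arcsin(R_E/r)/pi = arcsin(6371.0000/33809.4920)/pi
= arcsin(0.1884382)/pi = 0.06034252
Eclipse duration = 0.06034252 * 1031.1407 = 62.2216 min

62.2216 minutes


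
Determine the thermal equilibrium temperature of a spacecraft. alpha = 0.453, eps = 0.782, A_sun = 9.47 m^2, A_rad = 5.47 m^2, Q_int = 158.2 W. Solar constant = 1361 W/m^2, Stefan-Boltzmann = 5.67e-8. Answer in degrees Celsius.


Numerator = alpha*S*A_sun + Q_int = 0.453*1361*9.47 + 158.2 = 5996.7675 W
Denominator = eps*sigma*A_rad = 0.782*5.67e-8*5.47 = 2.4253652e-07 W/K^4
T^4 = 2.4725215e+10 K^4
T = 396.5382 K = 123.3882 C

123.3882 degrees Celsius


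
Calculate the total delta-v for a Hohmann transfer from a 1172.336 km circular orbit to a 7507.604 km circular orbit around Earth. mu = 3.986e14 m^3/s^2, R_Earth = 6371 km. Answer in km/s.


r1 = 7543.3360 km = 7.543336e+06 m
r2 = 13878.6040 km = 1.3878604e+07 m
dv1 = sqrt(mu/r1)*(sqrt(2*r2/(r1+r2)) - 1) = 1005.3645 m/s
dv2 = sqrt(mu/r2)*(1 - sqrt(2*r1/(r1+r2))) = 861.7319 m/s
total dv = |dv1| + |dv2| = 1005.3645 + 861.7319 = 1867.0963 m/s = 1.8671 km/s

1.8671 km/s


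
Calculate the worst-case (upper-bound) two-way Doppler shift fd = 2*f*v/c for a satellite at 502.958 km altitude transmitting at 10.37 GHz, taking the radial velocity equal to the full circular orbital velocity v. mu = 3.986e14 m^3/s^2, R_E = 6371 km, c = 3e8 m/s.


r = 6.873958e+06 m
v = sqrt(mu/r) = 7614.9176 m/s (worst-case radial velocity)
f = 10.37 GHz = 1.037e+10 Hz
fd = 2*f*v/c = 2*1.037e+10*7614.9176/3.0e+08
fd = 526444.6389 Hz

526444.6389 Hz


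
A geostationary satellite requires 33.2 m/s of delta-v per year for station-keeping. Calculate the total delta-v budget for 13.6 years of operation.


dV = rate * years = 33.2 * 13.6
dV = 451.5200 m/s

451.5200 m/s


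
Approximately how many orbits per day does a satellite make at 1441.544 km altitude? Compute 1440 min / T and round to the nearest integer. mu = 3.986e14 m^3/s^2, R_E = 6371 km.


r = 7.812544e+06 m
T = 2*pi*sqrt(r^3/mu) = 6872.2656 s = 114.5378 min
revs/day = 1440 / 114.5378 = 12.5723
Rounded: 13 revolutions per day

13 revolutions per day


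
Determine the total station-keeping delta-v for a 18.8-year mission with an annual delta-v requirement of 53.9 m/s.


dV = rate * years = 53.9 * 18.8
dV = 1013.3200 m/s

1013.3200 m/s


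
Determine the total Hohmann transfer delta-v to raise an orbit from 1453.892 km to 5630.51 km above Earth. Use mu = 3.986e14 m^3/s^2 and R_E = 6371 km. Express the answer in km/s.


r1 = 7824.8920 km = 7.824892e+06 m
r2 = 12001.5100 km = 1.200151e+07 m
dv1 = sqrt(mu/r1)*(sqrt(2*r2/(r1+r2)) - 1) = 715.8616 m/s
dv2 = sqrt(mu/r2)*(1 - sqrt(2*r1/(r1+r2))) = 642.8748 m/s
total dv = |dv1| + |dv2| = 715.8616 + 642.8748 = 1358.7364 m/s = 1.3587 km/s

1.3587 km/s


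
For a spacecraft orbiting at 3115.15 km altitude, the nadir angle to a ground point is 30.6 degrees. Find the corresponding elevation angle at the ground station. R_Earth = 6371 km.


r = R_E + alt = 9486.1500 km
Law of sines in the satellite / Earth-center / ground-point triangle:
  sin(nadir)/R_E = sin(90 + el)/r  =>  cos(el) = (r/R_E)*sin(nadir)
cos(el) = (9486.1500 / 6371.0000) * sin(30.6 deg) = 0.7579412
el = arccos(0.7579412) = 40.7170 deg
(Earth-central angle = 90 - nadir - el = 18.6830 deg)

40.7170 degrees


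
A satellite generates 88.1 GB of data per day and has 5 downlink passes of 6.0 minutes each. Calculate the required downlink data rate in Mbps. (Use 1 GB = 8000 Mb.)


total contact time = 5 * 6.0 * 60 = 1800.0000 s
data = 88.1 GB = 704800.0000 Mb
rate = 704800.0000 / 1800.0000 = 391.5556 Mbps

391.5556 Mbps


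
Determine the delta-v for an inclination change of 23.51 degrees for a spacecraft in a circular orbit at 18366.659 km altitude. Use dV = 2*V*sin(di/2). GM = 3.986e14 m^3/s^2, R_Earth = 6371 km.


r = 24737.6590 km = 2.4737659e+07 m
V = sqrt(mu/r) = 4014.1107 m/s
di = 23.51 deg = 0.4103269 rad
dV = 2*V*sin(di/2) = 2*4014.1107*sin(0.2051635)
dV = 1635.5670 m/s = 1.6356 km/s

1.6356 km/s


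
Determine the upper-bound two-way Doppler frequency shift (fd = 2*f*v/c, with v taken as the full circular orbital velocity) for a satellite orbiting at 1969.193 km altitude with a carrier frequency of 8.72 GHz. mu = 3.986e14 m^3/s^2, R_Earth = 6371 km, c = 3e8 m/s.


r = 8.340193e+06 m
v = sqrt(mu/r) = 6913.2235 m/s (worst-case radial velocity)
f = 8.72 GHz = 8.72e+09 Hz
fd = 2*f*v/c = 2*8.72e+09*6913.2235/3.0e+08
fd = 401888.7254 Hz

401888.7254 Hz


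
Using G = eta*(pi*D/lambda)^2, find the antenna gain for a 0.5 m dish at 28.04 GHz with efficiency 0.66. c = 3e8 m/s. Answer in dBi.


lambda = c/f = 3e8 / 2.804e+10 = 0.010699 m
G = eta*(pi*D/lambda)^2 = 0.66*(pi*0.5/0.010699)^2
G = 14226.4715 (linear)
G = 10*log10(14226.4715) = 41.5310 dBi

41.5310 dBi
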